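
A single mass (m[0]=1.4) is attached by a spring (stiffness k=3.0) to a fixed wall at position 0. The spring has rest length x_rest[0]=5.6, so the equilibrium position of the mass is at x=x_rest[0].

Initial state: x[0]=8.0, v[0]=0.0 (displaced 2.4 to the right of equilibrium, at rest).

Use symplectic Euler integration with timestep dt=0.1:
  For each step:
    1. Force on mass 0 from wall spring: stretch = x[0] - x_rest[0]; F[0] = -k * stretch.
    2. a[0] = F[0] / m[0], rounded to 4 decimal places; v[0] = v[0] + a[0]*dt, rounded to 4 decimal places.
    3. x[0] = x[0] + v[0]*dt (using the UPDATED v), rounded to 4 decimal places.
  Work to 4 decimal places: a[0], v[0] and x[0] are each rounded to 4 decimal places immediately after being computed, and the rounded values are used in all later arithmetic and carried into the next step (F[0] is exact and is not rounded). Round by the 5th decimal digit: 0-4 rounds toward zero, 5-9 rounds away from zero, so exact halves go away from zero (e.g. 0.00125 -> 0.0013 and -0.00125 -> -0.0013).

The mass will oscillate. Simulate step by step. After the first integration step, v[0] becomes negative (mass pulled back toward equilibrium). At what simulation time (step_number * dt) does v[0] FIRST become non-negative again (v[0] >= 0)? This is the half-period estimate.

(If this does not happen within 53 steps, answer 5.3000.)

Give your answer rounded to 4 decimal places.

Answer: 2.2000

Derivation:
Step 0: x=[8.0000] v=[0.0000]
Step 1: x=[7.9486] v=[-0.5143]
Step 2: x=[7.8468] v=[-1.0176]
Step 3: x=[7.6969] v=[-1.4991]
Step 4: x=[7.5021] v=[-1.9484]
Step 5: x=[7.2665] v=[-2.3560]
Step 6: x=[6.9952] v=[-2.7131]
Step 7: x=[6.6940] v=[-3.0121]
Step 8: x=[6.3694] v=[-3.2465]
Step 9: x=[6.0283] v=[-3.4114]
Step 10: x=[5.6780] v=[-3.5032]
Step 11: x=[5.3260] v=[-3.5199]
Step 12: x=[4.9799] v=[-3.4612]
Step 13: x=[4.6471] v=[-3.3283]
Step 14: x=[4.3347] v=[-3.1241]
Step 15: x=[4.0494] v=[-2.8530]
Step 16: x=[3.7973] v=[-2.5207]
Step 17: x=[3.5839] v=[-2.1344]
Step 18: x=[3.4137] v=[-1.7024]
Step 19: x=[3.2903] v=[-1.2339]
Step 20: x=[3.2164] v=[-0.7390]
Step 21: x=[3.1936] v=[-0.2282]
Step 22: x=[3.2224] v=[0.2875]
First v>=0 after going negative at step 22, time=2.2000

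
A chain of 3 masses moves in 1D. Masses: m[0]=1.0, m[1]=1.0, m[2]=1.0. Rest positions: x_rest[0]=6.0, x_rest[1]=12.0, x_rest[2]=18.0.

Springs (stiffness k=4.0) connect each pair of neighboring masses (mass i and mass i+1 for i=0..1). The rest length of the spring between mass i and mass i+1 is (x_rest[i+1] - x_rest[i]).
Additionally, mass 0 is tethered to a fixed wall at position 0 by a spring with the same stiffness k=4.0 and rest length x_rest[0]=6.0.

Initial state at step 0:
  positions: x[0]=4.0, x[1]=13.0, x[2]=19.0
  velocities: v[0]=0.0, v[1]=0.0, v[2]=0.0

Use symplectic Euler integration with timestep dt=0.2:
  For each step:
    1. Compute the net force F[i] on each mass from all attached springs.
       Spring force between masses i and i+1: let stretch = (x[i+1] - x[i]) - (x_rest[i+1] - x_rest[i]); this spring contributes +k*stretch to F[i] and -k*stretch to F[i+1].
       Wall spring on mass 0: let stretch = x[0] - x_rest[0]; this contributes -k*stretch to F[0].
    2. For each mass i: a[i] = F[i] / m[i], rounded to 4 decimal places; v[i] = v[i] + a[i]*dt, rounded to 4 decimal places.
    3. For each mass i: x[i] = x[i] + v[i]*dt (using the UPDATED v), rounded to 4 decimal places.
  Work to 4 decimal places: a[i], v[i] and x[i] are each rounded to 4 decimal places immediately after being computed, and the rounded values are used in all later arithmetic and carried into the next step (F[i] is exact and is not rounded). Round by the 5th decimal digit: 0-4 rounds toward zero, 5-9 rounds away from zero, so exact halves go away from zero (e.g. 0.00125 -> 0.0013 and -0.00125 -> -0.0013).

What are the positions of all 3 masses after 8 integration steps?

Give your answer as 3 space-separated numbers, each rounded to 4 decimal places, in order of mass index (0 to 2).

Step 0: x=[4.0000 13.0000 19.0000] v=[0.0000 0.0000 0.0000]
Step 1: x=[4.8000 12.5200 19.0000] v=[4.0000 -2.4000 0.0000]
Step 2: x=[6.0672 11.8416 18.9232] v=[6.3360 -3.3920 -0.3840]
Step 3: x=[7.2876 11.3724 18.6733] v=[6.1018 -2.3462 -1.2493]
Step 4: x=[7.9955 11.4177 18.2153] v=[3.5396 0.2267 -2.2900]
Step 5: x=[7.9717 12.0031 17.6297] v=[-0.1190 2.9270 -2.9281]
Step 6: x=[7.3175 12.8437 17.1038] v=[-3.2712 4.2032 -2.6294]
Step 7: x=[6.3767 13.4818 16.8563] v=[-4.7042 3.1903 -1.2375]
Step 8: x=[5.5524 13.5230 17.0289] v=[-4.1215 0.2058 0.8629]

Answer: 5.5524 13.5230 17.0289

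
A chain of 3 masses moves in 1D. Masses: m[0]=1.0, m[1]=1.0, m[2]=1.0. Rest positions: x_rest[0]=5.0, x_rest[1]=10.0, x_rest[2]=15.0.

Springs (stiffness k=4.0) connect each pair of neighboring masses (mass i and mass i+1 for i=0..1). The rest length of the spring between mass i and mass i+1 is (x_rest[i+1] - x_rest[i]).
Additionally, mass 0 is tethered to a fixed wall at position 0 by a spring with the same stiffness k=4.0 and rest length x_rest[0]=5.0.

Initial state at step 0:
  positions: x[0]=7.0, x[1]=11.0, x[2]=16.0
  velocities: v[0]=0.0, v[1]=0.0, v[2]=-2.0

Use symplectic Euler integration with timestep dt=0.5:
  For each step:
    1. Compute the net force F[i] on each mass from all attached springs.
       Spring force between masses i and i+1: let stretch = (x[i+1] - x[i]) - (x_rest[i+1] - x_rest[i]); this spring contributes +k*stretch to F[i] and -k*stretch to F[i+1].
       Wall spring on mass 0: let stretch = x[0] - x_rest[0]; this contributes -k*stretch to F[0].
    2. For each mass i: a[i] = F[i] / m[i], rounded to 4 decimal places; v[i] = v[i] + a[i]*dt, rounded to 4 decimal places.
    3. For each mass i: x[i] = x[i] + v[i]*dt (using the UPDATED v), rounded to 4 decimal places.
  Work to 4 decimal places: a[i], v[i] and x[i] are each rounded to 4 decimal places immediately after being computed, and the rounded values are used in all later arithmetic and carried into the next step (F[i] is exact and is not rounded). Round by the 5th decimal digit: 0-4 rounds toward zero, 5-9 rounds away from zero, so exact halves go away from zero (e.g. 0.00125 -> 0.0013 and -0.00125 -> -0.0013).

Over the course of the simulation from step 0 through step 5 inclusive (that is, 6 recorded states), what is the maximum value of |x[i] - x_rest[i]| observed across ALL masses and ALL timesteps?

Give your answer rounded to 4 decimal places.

Answer: 3.0000

Derivation:
Step 0: x=[7.0000 11.0000 16.0000] v=[0.0000 0.0000 -2.0000]
Step 1: x=[4.0000 12.0000 15.0000] v=[-6.0000 2.0000 -2.0000]
Step 2: x=[5.0000 8.0000 16.0000] v=[2.0000 -8.0000 2.0000]
Step 3: x=[4.0000 9.0000 14.0000] v=[-2.0000 2.0000 -4.0000]
Step 4: x=[4.0000 10.0000 12.0000] v=[0.0000 2.0000 -4.0000]
Step 5: x=[6.0000 7.0000 13.0000] v=[4.0000 -6.0000 2.0000]
Max displacement = 3.0000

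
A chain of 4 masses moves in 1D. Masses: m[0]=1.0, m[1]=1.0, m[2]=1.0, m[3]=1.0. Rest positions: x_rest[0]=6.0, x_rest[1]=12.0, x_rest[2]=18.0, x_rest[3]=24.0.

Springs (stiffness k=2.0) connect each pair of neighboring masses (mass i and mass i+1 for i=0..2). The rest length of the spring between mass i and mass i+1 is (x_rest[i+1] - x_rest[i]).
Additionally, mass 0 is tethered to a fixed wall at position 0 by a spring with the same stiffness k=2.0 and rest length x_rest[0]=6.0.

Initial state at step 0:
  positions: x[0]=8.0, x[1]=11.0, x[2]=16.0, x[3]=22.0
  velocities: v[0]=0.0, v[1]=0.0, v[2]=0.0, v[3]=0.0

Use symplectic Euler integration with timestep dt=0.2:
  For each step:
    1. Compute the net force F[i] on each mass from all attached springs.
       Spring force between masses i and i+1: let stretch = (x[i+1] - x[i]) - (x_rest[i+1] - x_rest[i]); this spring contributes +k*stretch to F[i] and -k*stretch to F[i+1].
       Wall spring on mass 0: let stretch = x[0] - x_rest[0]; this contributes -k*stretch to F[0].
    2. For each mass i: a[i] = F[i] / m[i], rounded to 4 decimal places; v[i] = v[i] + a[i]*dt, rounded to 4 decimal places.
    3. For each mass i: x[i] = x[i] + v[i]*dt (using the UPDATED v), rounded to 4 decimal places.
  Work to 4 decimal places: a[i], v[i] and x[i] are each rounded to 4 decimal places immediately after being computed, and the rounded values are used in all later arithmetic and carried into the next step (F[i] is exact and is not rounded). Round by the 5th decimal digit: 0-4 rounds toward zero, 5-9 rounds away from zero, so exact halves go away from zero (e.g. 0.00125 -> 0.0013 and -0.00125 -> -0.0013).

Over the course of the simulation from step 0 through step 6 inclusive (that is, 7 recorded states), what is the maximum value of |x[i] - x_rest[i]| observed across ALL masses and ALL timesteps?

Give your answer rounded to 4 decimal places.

Answer: 2.2405

Derivation:
Step 0: x=[8.0000 11.0000 16.0000 22.0000] v=[0.0000 0.0000 0.0000 0.0000]
Step 1: x=[7.6000 11.1600 16.0800 22.0000] v=[-2.0000 0.8000 0.4000 0.0000]
Step 2: x=[6.8768 11.4288 16.2400 22.0064] v=[-3.6160 1.3440 0.8000 0.0320]
Step 3: x=[5.9676 11.7183 16.4764 22.0315] v=[-4.5459 1.4477 1.1821 0.1254]
Step 4: x=[5.0411 11.9284 16.7766 22.0922] v=[-4.6327 1.0507 1.5009 0.3034]
Step 5: x=[4.2623 11.9754 17.1142 22.2076] v=[-3.8942 0.2351 1.6879 0.5772]
Step 6: x=[3.7595 11.8165 17.4481 22.3956] v=[-2.5139 -0.7946 1.6697 0.9398]
Max displacement = 2.2405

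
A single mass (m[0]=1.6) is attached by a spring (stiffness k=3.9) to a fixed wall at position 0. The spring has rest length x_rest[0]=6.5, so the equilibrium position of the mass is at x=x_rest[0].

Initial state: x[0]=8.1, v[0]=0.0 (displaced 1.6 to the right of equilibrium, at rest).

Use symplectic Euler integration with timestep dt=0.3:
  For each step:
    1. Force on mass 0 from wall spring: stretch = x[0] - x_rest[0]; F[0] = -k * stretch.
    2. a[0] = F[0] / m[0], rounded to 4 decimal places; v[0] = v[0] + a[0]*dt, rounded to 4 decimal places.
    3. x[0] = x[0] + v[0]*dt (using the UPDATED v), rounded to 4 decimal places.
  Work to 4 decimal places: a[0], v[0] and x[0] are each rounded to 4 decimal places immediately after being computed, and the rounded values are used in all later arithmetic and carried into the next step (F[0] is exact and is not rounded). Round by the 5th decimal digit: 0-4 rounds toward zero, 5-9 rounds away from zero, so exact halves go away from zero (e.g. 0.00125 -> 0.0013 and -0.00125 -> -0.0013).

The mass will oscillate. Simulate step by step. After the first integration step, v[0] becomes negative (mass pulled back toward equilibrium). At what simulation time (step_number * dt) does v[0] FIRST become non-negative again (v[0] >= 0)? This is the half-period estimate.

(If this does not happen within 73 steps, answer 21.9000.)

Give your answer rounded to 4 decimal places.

Step 0: x=[8.1000] v=[0.0000]
Step 1: x=[7.7490] v=[-1.1700]
Step 2: x=[7.1240] v=[-2.0833]
Step 3: x=[6.3621] v=[-2.5396]
Step 4: x=[5.6305] v=[-2.4388]
Step 5: x=[5.0896] v=[-1.8030]
Step 6: x=[4.8581] v=[-0.7716]
Step 7: x=[4.9868] v=[0.4290]
First v>=0 after going negative at step 7, time=2.1000

Answer: 2.1000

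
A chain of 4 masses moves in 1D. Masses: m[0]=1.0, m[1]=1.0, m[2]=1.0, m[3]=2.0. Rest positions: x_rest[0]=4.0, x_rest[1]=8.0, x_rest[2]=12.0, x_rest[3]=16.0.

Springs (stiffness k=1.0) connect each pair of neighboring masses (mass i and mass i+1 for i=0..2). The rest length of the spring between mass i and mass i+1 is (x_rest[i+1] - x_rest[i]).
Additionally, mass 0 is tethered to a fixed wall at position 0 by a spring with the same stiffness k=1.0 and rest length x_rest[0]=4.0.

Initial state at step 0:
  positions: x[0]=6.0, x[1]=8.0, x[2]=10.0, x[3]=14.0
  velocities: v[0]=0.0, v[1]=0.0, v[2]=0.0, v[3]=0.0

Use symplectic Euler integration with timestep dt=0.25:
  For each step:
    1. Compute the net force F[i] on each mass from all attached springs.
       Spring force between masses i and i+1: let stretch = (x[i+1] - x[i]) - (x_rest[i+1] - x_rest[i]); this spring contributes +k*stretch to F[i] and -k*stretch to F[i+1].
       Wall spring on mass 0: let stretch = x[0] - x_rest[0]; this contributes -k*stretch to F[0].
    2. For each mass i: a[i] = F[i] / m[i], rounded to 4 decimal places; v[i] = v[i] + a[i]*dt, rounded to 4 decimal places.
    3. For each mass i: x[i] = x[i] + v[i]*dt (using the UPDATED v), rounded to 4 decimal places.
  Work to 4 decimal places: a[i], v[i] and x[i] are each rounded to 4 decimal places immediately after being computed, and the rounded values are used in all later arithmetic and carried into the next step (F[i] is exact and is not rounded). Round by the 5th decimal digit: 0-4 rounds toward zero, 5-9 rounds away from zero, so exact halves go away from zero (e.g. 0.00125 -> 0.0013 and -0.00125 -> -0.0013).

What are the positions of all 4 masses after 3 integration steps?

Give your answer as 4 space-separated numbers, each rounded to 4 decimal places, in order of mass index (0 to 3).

Step 0: x=[6.0000 8.0000 10.0000 14.0000] v=[0.0000 0.0000 0.0000 0.0000]
Step 1: x=[5.7500 8.0000 10.1250 14.0000] v=[-1.0000 0.0000 0.5000 0.0000]
Step 2: x=[5.2813 7.9922 10.3594 14.0039] v=[-1.8750 -0.0313 0.9375 0.0156]
Step 3: x=[4.6519 7.9629 10.6736 14.0189] v=[-2.5176 -0.1172 1.2568 0.0601]

Answer: 4.6519 7.9629 10.6736 14.0189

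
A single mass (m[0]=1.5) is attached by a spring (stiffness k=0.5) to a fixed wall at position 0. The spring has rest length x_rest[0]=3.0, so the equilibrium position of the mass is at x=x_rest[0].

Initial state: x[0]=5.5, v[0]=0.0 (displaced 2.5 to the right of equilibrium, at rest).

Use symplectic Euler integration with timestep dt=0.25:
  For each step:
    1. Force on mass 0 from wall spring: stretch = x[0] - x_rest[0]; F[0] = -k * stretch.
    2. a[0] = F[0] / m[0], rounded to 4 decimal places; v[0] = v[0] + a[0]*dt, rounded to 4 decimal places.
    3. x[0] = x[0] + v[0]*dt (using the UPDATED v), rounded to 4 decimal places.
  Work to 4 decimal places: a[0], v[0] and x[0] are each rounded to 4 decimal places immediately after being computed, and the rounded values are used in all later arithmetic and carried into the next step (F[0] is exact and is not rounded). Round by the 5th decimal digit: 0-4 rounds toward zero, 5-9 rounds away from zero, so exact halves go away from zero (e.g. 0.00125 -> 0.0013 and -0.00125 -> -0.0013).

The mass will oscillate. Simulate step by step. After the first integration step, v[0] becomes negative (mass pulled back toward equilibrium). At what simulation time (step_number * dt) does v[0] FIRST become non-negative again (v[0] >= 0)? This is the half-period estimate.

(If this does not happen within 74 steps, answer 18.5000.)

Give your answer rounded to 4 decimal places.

Step 0: x=[5.5000] v=[0.0000]
Step 1: x=[5.4479] v=[-0.2083]
Step 2: x=[5.3448] v=[-0.4123]
Step 3: x=[5.1929] v=[-0.6077]
Step 4: x=[4.9953] v=[-0.7905]
Step 5: x=[4.7561] v=[-0.9568]
Step 6: x=[4.4803] v=[-1.1032]
Step 7: x=[4.1737] v=[-1.2266]
Step 8: x=[3.8426] v=[-1.3244]
Step 9: x=[3.4940] v=[-1.3946]
Step 10: x=[3.1351] v=[-1.4358]
Step 11: x=[2.7733] v=[-1.4471]
Step 12: x=[2.4163] v=[-1.4282]
Step 13: x=[2.0714] v=[-1.3796]
Step 14: x=[1.7459] v=[-1.3022]
Step 15: x=[1.4465] v=[-1.1977]
Step 16: x=[1.1794] v=[-1.0683]
Step 17: x=[0.9503] v=[-0.9166]
Step 18: x=[0.7639] v=[-0.7458]
Step 19: x=[0.6240] v=[-0.5595]
Step 20: x=[0.5336] v=[-0.3615]
Step 21: x=[0.4946] v=[-0.1560]
Step 22: x=[0.5078] v=[0.0528]
First v>=0 after going negative at step 22, time=5.5000

Answer: 5.5000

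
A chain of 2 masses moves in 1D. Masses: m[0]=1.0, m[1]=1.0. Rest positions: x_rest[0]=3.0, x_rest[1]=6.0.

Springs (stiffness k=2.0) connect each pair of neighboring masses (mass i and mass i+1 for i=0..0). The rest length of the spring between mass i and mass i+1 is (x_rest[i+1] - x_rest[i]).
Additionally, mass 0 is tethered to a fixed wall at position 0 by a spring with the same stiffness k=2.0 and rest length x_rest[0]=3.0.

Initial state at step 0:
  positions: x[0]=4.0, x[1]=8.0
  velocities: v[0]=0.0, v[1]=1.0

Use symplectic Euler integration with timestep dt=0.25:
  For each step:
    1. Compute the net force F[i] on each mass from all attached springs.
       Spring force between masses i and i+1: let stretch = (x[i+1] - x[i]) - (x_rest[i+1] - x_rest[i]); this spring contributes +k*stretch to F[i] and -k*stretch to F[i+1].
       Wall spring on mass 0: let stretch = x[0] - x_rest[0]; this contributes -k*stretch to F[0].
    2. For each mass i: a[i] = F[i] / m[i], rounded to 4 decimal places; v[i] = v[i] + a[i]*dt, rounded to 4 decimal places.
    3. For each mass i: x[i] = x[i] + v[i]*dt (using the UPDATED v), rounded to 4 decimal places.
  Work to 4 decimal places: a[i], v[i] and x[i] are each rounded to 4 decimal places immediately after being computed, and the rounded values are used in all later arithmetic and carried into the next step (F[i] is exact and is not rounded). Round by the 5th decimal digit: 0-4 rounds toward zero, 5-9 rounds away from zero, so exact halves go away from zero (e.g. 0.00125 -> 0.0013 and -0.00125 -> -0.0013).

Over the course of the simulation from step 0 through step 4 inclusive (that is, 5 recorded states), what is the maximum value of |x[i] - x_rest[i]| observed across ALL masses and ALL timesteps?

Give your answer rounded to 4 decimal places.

Step 0: x=[4.0000 8.0000] v=[0.0000 1.0000]
Step 1: x=[4.0000 8.1250] v=[0.0000 0.5000]
Step 2: x=[4.0156 8.1094] v=[0.0625 -0.0625]
Step 3: x=[4.0410 7.9571] v=[0.1016 -0.6094]
Step 4: x=[4.0508 7.6902] v=[0.0392 -1.0675]
Max displacement = 2.1250

Answer: 2.1250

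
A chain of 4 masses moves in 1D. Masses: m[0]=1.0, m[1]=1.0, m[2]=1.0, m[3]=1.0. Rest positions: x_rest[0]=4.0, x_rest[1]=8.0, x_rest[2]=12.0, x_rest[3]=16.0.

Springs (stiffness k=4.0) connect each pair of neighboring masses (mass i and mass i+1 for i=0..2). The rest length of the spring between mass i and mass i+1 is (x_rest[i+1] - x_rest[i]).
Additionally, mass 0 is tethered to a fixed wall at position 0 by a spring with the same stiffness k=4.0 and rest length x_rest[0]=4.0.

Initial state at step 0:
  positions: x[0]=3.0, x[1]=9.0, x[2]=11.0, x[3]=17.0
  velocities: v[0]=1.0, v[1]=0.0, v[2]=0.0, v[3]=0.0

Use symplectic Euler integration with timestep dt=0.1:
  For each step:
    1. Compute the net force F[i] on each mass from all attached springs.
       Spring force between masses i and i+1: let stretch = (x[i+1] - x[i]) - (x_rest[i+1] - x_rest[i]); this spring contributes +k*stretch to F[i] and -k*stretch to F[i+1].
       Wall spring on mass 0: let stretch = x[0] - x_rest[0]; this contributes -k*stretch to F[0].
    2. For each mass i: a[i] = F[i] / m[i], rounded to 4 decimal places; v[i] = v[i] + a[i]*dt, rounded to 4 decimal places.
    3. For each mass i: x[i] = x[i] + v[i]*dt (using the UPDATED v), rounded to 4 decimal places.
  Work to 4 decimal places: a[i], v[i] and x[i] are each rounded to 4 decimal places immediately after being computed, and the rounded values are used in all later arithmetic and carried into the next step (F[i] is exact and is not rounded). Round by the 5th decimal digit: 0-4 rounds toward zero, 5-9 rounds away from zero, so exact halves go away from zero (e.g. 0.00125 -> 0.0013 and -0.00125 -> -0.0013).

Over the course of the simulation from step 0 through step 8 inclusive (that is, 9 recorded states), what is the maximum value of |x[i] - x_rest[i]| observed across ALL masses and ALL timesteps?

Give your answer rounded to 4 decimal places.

Step 0: x=[3.0000 9.0000 11.0000 17.0000] v=[1.0000 0.0000 0.0000 0.0000]
Step 1: x=[3.2200 8.8400 11.1600 16.9200] v=[2.2000 -1.6000 1.6000 -0.8000]
Step 2: x=[3.5360 8.5480 11.4576 16.7696] v=[3.1600 -2.9200 2.9760 -1.5040]
Step 3: x=[3.9110 8.1719 11.8513 16.5667] v=[3.7504 -3.7610 3.9370 -2.0288]
Step 4: x=[4.3000 7.7725 12.2864 16.3352] v=[3.8904 -3.9936 4.3514 -2.3150]
Step 5: x=[4.6559 7.4148 12.7029 16.1018] v=[3.5594 -3.5770 4.1654 -2.3345]
Step 6: x=[4.9360 7.1583 13.0439 15.8924] v=[2.8006 -2.5653 3.4097 -2.0941]
Step 7: x=[5.1075 7.0483 13.2634 15.7291] v=[1.7151 -1.1000 2.1949 -1.6335]
Step 8: x=[5.1523 7.1093 13.3329 15.6271] v=[0.4484 0.6097 0.6951 -1.0198]
Max displacement = 1.3329

Answer: 1.3329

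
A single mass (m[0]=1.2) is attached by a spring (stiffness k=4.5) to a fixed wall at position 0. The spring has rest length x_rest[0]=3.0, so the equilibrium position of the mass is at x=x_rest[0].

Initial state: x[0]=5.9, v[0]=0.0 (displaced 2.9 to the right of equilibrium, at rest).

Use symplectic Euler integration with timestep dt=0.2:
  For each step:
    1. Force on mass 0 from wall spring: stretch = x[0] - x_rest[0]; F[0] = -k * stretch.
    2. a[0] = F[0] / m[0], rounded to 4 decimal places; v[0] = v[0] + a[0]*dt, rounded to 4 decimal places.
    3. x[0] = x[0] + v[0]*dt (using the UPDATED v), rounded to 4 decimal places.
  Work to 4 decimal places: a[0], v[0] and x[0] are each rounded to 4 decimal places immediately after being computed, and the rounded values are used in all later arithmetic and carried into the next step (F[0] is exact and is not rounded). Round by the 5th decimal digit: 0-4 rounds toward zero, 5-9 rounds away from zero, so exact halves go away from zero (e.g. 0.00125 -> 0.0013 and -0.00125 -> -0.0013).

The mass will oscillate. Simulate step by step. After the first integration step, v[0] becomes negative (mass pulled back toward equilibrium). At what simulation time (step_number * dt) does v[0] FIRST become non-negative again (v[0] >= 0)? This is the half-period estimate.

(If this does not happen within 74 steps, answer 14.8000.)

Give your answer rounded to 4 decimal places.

Answer: 1.8000

Derivation:
Step 0: x=[5.9000] v=[0.0000]
Step 1: x=[5.4650] v=[-2.1750]
Step 2: x=[4.6602] v=[-4.0238]
Step 3: x=[3.6064] v=[-5.2690]
Step 4: x=[2.4616] v=[-5.7238]
Step 5: x=[1.3976] v=[-5.3200]
Step 6: x=[0.5740] v=[-4.1182]
Step 7: x=[0.1143] v=[-2.2987]
Step 8: x=[0.0874] v=[-0.1344]
Step 9: x=[0.4974] v=[2.0501]
First v>=0 after going negative at step 9, time=1.8000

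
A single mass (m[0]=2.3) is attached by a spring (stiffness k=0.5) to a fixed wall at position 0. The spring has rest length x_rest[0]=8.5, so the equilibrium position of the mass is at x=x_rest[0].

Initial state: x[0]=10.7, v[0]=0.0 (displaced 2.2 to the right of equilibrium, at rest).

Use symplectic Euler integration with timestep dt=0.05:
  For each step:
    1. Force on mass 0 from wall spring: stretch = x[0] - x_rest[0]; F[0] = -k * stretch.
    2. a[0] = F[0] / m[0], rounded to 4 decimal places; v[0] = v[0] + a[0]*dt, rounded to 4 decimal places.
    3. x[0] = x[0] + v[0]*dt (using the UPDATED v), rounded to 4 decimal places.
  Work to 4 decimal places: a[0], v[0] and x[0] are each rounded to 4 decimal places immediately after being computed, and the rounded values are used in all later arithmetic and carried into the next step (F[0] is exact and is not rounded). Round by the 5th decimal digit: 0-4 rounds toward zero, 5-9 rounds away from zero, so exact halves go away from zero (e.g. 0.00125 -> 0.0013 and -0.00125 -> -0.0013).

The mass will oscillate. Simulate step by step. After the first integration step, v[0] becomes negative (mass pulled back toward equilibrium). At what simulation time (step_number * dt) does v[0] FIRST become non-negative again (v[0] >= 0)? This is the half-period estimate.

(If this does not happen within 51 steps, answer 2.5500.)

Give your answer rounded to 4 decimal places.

Answer: 2.5500

Derivation:
Step 0: x=[10.7000] v=[0.0000]
Step 1: x=[10.6988] v=[-0.0239]
Step 2: x=[10.6964] v=[-0.0478]
Step 3: x=[10.6928] v=[-0.0717]
Step 4: x=[10.6880] v=[-0.0955]
Step 5: x=[10.6820] v=[-0.1193]
Step 6: x=[10.6749] v=[-0.1430]
Step 7: x=[10.6666] v=[-0.1666]
Step 8: x=[10.6571] v=[-0.1902]
Step 9: x=[10.6464] v=[-0.2136]
Step 10: x=[10.6346] v=[-0.2369]
Step 11: x=[10.6216] v=[-0.2601]
Step 12: x=[10.6074] v=[-0.2832]
Step 13: x=[10.5921] v=[-0.3061]
Step 14: x=[10.5757] v=[-0.3288]
Step 15: x=[10.5581] v=[-0.3514]
Step 16: x=[10.5394] v=[-0.3738]
Step 17: x=[10.5196] v=[-0.3960]
Step 18: x=[10.4987] v=[-0.4180]
Step 19: x=[10.4767] v=[-0.4397]
Step 20: x=[10.4536] v=[-0.4612]
Step 21: x=[10.4295] v=[-0.4824]
Step 22: x=[10.4043] v=[-0.5034]
Step 23: x=[10.3781] v=[-0.5241]
Step 24: x=[10.3509] v=[-0.5445]
Step 25: x=[10.3227] v=[-0.5646]
Step 26: x=[10.2935] v=[-0.5844]
Step 27: x=[10.2633] v=[-0.6039]
Step 28: x=[10.2321] v=[-0.6231]
Step 29: x=[10.2000] v=[-0.6419]
Step 30: x=[10.1670] v=[-0.6604]
Step 31: x=[10.1331] v=[-0.6785]
Step 32: x=[10.0983] v=[-0.6963]
Step 33: x=[10.0626] v=[-0.7137]
Step 34: x=[10.0261] v=[-0.7307]
Step 35: x=[9.9887] v=[-0.7473]
Step 36: x=[9.9505] v=[-0.7635]
Step 37: x=[9.9115] v=[-0.7793]
Step 38: x=[9.8718] v=[-0.7946]
Step 39: x=[9.8313] v=[-0.8095]
Step 40: x=[9.7901] v=[-0.8240]
Step 41: x=[9.7482] v=[-0.8380]
Step 42: x=[9.7056] v=[-0.8516]
Step 43: x=[9.6624] v=[-0.8647]
Step 44: x=[9.6185] v=[-0.8773]
Step 45: x=[9.5740] v=[-0.8895]
Step 46: x=[9.5289] v=[-0.9012]
Step 47: x=[9.4833] v=[-0.9124]
Step 48: x=[9.4371] v=[-0.9231]
Step 49: x=[9.3904] v=[-0.9333]
Step 50: x=[9.3433] v=[-0.9430]
Step 51: x=[9.2957] v=[-0.9522]
v[0] did not become non-negative within 51 steps; using fallback time=2.5500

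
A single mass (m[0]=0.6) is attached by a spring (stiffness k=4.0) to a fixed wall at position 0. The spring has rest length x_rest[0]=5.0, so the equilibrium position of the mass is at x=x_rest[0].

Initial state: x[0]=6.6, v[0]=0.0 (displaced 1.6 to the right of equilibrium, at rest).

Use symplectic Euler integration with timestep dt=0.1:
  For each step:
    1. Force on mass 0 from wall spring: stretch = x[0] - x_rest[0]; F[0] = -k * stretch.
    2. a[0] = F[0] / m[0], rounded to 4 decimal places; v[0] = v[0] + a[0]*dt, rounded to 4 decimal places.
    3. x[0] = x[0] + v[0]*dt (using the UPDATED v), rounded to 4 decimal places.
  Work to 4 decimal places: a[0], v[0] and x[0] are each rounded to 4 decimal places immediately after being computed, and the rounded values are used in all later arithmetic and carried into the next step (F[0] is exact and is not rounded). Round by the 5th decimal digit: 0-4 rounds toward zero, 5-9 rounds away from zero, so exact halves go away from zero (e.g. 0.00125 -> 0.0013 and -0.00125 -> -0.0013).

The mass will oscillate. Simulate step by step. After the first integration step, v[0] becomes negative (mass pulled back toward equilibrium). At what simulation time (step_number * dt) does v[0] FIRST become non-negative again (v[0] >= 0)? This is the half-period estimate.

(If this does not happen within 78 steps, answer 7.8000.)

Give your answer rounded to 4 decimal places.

Step 0: x=[6.6000] v=[0.0000]
Step 1: x=[6.4933] v=[-1.0667]
Step 2: x=[6.2871] v=[-2.0622]
Step 3: x=[5.9951] v=[-2.9203]
Step 4: x=[5.6367] v=[-3.5837]
Step 5: x=[5.2359] v=[-4.0082]
Step 6: x=[4.8194] v=[-4.1655]
Step 7: x=[4.4149] v=[-4.0451]
Step 8: x=[4.0494] v=[-3.6550]
Step 9: x=[3.7473] v=[-3.0213]
Step 10: x=[3.5287] v=[-2.1862]
Step 11: x=[3.4082] v=[-1.2053]
Step 12: x=[3.3938] v=[-0.1441]
Step 13: x=[3.4865] v=[0.9267]
First v>=0 after going negative at step 13, time=1.3000

Answer: 1.3000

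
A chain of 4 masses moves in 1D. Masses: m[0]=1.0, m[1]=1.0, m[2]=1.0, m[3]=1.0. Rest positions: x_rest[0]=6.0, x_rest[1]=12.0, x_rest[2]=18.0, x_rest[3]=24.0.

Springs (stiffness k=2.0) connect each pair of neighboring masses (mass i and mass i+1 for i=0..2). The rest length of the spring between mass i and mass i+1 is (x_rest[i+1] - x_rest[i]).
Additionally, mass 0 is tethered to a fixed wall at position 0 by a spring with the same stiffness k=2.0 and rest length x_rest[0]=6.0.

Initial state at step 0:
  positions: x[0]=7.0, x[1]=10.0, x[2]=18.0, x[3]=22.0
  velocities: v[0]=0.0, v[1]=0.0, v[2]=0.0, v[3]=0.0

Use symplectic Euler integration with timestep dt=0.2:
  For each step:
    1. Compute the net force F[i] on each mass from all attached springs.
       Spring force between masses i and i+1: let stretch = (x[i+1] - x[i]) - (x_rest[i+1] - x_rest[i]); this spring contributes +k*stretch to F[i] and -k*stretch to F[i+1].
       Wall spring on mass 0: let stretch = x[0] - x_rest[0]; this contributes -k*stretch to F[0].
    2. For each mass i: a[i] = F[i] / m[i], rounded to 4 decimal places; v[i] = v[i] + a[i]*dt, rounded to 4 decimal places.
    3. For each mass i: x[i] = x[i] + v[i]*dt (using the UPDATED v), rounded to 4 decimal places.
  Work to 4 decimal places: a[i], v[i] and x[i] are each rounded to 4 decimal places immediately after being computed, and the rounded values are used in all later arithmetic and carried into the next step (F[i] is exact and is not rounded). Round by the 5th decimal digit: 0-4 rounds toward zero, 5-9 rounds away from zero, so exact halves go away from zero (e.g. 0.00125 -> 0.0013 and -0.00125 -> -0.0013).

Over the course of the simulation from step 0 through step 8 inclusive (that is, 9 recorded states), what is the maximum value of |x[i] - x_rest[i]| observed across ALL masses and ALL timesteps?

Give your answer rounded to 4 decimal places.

Answer: 2.1452

Derivation:
Step 0: x=[7.0000 10.0000 18.0000 22.0000] v=[0.0000 0.0000 0.0000 0.0000]
Step 1: x=[6.6800 10.4000 17.6800 22.1600] v=[-1.6000 2.0000 -1.6000 0.8000]
Step 2: x=[6.1232 11.0848 17.1360 22.4416] v=[-2.7840 3.4240 -2.7200 1.4080]
Step 3: x=[5.4735 11.8568 16.5324 22.7788] v=[-3.2486 3.8598 -3.0182 1.6858]
Step 4: x=[4.8966 12.4921 16.0544 23.0962] v=[-2.8847 3.1767 -2.3899 1.5872]
Step 5: x=[4.5356 12.8048 15.8548 23.3303] v=[-1.8051 1.5634 -0.9981 1.1705]
Step 6: x=[4.4733 12.6999 16.0092 23.4464] v=[-0.3117 -0.5243 0.7721 0.5803]
Step 7: x=[4.7112 12.2017 16.4939 23.4475] v=[1.1896 -2.4912 2.4233 0.0054]
Step 8: x=[5.1715 11.4476 17.1915 23.3723] v=[2.3013 -3.7705 3.4879 -0.3760]
Max displacement = 2.1452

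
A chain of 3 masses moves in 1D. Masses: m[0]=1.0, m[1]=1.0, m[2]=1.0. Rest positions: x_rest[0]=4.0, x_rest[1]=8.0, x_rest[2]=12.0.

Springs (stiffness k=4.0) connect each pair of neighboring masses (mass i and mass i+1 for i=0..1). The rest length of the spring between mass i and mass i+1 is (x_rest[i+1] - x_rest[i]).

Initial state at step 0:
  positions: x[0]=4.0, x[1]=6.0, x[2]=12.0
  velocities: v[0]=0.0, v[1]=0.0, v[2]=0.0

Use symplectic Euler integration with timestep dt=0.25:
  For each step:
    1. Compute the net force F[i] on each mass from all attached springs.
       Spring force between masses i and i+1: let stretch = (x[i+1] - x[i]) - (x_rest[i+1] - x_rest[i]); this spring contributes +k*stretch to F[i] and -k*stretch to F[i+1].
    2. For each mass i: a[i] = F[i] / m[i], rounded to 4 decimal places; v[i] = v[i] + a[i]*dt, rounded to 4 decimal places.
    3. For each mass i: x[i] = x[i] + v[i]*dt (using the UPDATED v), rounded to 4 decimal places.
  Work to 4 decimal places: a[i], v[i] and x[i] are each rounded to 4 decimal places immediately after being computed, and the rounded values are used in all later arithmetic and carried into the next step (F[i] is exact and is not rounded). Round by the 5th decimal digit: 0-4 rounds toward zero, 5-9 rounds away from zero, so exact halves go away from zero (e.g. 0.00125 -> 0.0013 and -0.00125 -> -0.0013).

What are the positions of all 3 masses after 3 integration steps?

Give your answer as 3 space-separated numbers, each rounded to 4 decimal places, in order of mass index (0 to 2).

Step 0: x=[4.0000 6.0000 12.0000] v=[0.0000 0.0000 0.0000]
Step 1: x=[3.5000 7.0000 11.5000] v=[-2.0000 4.0000 -2.0000]
Step 2: x=[2.8750 8.2500 10.8750] v=[-2.5000 5.0000 -2.5000]
Step 3: x=[2.5938 8.8125 10.5938] v=[-1.1250 2.2500 -1.1250]

Answer: 2.5938 8.8125 10.5938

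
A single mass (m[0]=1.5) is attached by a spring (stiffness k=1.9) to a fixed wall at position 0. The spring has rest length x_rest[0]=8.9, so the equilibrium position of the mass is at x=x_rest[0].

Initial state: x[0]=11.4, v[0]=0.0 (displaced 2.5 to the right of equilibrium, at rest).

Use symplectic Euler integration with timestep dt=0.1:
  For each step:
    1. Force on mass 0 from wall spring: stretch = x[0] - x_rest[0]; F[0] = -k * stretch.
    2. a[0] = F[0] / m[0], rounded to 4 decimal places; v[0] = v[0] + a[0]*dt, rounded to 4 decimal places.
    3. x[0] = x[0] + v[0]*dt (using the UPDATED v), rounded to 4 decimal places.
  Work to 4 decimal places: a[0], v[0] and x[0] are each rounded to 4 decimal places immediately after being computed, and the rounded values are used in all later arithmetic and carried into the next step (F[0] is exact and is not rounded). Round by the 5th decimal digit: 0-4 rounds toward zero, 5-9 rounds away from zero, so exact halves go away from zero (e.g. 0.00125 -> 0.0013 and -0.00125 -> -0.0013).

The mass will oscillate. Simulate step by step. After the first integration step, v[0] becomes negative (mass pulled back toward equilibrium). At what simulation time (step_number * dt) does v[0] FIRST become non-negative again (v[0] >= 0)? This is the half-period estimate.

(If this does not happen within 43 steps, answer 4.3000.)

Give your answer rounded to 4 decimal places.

Answer: 2.8000

Derivation:
Step 0: x=[11.4000] v=[0.0000]
Step 1: x=[11.3683] v=[-0.3167]
Step 2: x=[11.3054] v=[-0.6294]
Step 3: x=[11.2120] v=[-0.9341]
Step 4: x=[11.0893] v=[-1.2270]
Step 5: x=[10.9389] v=[-1.5043]
Step 6: x=[10.7626] v=[-1.7626]
Step 7: x=[10.5628] v=[-1.9985]
Step 8: x=[10.3419] v=[-2.2091]
Step 9: x=[10.1027] v=[-2.3917]
Step 10: x=[9.8483] v=[-2.5440]
Step 11: x=[9.5819] v=[-2.6641]
Step 12: x=[9.3069] v=[-2.7505]
Step 13: x=[9.0267] v=[-2.8020]
Step 14: x=[8.7449] v=[-2.8181]
Step 15: x=[8.4651] v=[-2.7985]
Step 16: x=[8.1908] v=[-2.7434]
Step 17: x=[7.9254] v=[-2.6536]
Step 18: x=[7.6724] v=[-2.5302]
Step 19: x=[7.4349] v=[-2.3747]
Step 20: x=[7.2160] v=[-2.1891]
Step 21: x=[7.0184] v=[-1.9758]
Step 22: x=[6.8447] v=[-1.7375]
Step 23: x=[6.6970] v=[-1.4772]
Step 24: x=[6.5772] v=[-1.1982]
Step 25: x=[6.4868] v=[-0.9040]
Step 26: x=[6.4270] v=[-0.5983]
Step 27: x=[6.3985] v=[-0.2851]
Step 28: x=[6.4017] v=[0.0318]
First v>=0 after going negative at step 28, time=2.8000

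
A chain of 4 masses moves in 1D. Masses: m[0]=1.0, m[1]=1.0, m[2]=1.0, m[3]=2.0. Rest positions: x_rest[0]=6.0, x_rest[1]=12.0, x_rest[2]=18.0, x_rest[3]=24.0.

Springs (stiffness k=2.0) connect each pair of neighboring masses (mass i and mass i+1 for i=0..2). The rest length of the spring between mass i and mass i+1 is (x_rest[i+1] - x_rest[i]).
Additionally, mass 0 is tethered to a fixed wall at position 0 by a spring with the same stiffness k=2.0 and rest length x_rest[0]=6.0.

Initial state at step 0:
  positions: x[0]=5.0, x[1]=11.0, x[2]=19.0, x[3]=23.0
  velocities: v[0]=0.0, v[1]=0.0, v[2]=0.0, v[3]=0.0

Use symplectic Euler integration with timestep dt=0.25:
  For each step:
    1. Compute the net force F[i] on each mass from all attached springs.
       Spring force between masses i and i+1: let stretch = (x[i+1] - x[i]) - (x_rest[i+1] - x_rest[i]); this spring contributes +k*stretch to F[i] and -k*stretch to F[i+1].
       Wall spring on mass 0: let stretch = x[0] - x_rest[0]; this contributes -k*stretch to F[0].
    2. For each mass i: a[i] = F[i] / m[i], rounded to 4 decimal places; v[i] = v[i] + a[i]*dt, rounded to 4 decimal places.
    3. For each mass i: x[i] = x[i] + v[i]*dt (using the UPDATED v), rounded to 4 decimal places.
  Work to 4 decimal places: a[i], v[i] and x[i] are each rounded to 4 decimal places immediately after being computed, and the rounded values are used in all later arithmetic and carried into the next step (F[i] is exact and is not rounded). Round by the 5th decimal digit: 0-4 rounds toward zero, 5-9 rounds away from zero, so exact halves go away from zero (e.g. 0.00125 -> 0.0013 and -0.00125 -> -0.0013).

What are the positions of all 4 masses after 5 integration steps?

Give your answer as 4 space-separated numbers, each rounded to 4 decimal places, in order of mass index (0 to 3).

Step 0: x=[5.0000 11.0000 19.0000 23.0000] v=[0.0000 0.0000 0.0000 0.0000]
Step 1: x=[5.1250 11.2500 18.5000 23.1250] v=[0.5000 1.0000 -2.0000 0.5000]
Step 2: x=[5.3750 11.6406 17.6719 23.3360] v=[1.0000 1.5625 -3.3125 0.8438]
Step 3: x=[5.7363 12.0020 16.7979 23.5680] v=[1.4453 1.4454 -3.4961 0.9278]
Step 4: x=[6.1638 12.1796 16.1707 23.7518] v=[1.7100 0.7105 -2.5090 0.7353]
Step 5: x=[6.5728 12.1041 15.9922 23.8368] v=[1.6360 -0.3019 -0.7140 0.3400]

Answer: 6.5728 12.1041 15.9922 23.8368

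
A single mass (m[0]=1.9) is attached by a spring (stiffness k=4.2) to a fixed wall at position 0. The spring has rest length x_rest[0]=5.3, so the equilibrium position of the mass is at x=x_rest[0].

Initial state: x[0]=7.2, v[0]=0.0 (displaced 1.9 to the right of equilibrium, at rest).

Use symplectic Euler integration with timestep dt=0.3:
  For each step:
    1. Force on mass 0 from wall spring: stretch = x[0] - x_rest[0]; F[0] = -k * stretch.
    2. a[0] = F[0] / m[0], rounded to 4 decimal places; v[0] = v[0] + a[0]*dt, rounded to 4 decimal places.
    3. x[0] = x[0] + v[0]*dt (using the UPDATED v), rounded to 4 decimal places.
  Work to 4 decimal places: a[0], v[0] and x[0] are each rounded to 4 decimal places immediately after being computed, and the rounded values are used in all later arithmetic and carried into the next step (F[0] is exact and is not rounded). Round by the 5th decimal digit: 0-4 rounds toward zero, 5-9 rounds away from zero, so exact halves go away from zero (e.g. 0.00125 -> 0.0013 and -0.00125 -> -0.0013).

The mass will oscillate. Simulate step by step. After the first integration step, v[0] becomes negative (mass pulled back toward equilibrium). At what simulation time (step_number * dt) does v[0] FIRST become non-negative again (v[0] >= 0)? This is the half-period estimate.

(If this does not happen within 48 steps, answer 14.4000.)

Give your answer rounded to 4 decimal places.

Answer: 2.1000

Derivation:
Step 0: x=[7.2000] v=[0.0000]
Step 1: x=[6.8220] v=[-1.2600]
Step 2: x=[6.1412] v=[-2.2693]
Step 3: x=[5.2930] v=[-2.8272]
Step 4: x=[4.4462] v=[-2.8226]
Step 5: x=[3.7693] v=[-2.2564]
Step 6: x=[3.3969] v=[-1.2413]
Step 7: x=[3.4031] v=[0.0208]
First v>=0 after going negative at step 7, time=2.1000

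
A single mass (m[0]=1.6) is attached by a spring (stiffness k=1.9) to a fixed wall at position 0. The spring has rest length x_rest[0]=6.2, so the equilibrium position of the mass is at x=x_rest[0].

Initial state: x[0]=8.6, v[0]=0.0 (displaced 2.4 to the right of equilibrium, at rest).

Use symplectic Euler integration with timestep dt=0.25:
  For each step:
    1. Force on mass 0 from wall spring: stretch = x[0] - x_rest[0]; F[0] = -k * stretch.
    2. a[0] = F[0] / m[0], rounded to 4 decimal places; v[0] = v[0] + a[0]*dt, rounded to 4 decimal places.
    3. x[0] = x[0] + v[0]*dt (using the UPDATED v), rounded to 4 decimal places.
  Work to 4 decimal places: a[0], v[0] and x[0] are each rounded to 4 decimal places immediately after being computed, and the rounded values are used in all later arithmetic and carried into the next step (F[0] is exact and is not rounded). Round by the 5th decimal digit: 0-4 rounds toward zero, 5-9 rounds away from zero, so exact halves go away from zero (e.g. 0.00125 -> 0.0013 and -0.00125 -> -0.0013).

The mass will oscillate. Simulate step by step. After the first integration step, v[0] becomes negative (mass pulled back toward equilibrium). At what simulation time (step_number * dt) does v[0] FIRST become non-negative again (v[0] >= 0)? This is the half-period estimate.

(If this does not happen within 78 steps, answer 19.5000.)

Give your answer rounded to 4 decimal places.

Answer: 3.0000

Derivation:
Step 0: x=[8.6000] v=[0.0000]
Step 1: x=[8.4219] v=[-0.7125]
Step 2: x=[8.0789] v=[-1.3721]
Step 3: x=[7.5964] v=[-1.9299]
Step 4: x=[7.0103] v=[-2.3445]
Step 5: x=[6.3640] v=[-2.5851]
Step 6: x=[5.7056] v=[-2.6338]
Step 7: x=[5.0839] v=[-2.4870]
Step 8: x=[4.5450] v=[-2.1557]
Step 9: x=[4.1289] v=[-1.6644]
Step 10: x=[3.8665] v=[-1.0496]
Step 11: x=[3.7773] v=[-0.3569]
Step 12: x=[3.8679] v=[0.3624]
First v>=0 after going negative at step 12, time=3.0000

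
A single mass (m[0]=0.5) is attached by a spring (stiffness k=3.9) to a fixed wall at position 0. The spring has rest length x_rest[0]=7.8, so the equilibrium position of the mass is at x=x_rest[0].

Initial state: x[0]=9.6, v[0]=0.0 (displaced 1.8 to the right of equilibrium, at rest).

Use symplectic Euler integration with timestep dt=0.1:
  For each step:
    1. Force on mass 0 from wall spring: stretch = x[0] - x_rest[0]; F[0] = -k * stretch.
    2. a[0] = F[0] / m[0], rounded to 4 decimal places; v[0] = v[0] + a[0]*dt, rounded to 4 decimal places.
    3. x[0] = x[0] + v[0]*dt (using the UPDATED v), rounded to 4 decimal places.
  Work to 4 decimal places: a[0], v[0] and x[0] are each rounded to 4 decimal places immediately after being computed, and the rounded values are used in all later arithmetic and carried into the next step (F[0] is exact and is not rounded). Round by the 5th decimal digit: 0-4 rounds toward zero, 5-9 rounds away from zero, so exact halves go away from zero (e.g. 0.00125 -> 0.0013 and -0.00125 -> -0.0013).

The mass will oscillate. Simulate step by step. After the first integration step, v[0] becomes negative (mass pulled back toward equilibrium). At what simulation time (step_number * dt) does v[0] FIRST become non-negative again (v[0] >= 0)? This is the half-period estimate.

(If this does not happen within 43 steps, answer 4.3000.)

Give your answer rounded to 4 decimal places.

Answer: 1.2000

Derivation:
Step 0: x=[9.6000] v=[0.0000]
Step 1: x=[9.4596] v=[-1.4040]
Step 2: x=[9.1898] v=[-2.6985]
Step 3: x=[8.8116] v=[-3.7825]
Step 4: x=[8.3544] v=[-4.5716]
Step 5: x=[7.8540] v=[-5.0040]
Step 6: x=[7.3494] v=[-5.0461]
Step 7: x=[6.8799] v=[-4.6946]
Step 8: x=[6.4822] v=[-3.9769]
Step 9: x=[6.1873] v=[-2.9490]
Step 10: x=[6.0182] v=[-1.6911]
Step 11: x=[5.9881] v=[-0.3013]
Step 12: x=[6.0993] v=[1.1120]
First v>=0 after going negative at step 12, time=1.2000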